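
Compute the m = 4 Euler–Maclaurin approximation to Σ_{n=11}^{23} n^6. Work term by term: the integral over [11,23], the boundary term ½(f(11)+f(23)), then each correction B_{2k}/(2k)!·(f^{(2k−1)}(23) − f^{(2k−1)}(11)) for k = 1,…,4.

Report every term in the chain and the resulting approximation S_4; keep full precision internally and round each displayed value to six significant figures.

S_4 ≈ 5.61659e+08

∫_11^23 x^6 dx evaluates to 4.83620e+08.
Boundary: ½(f(11) + f(23)) = ½(1.77156e+06 + 1.48036e+08) = 7.49037e+07.
Running total after boundary: 5.58523e+08.
Correction k=1: B_{2}/2! · (f^{(1)}(23) − f^{(1)}(11)) = 1/12 · (3.86181e+07 − 966306) = 3.13765e+06.
After k=1: 5.61661e+08.
Correction k=2: B_{4}/4! · (f^{(3)}(23) − f^{(3)}(11)) = −1/720 · (1.46004e+06 − 159720) = -1806.00.
After k=2: 5.61659e+08.
Correction k=3: B_{6}/6! · (f^{(5)}(23) − f^{(5)}(11)) = 1/30240 · (16560.0 − 7920.00) = 0.285714.
After k=3: 5.61659e+08.
Correction k=4: B_{8}/8! · (f^{(7)}(23) − f^{(7)}(11)) = −1/1209600 · (0.00000 − 0.00000) = 0.00000.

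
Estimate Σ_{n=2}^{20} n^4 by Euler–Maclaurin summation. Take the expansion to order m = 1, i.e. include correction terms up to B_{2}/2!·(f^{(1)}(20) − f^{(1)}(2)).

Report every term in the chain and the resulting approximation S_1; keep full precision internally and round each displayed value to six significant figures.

The integral term ∫_2^20 x^4 dx = 639994.
Endpoint term: (f(2) + f(20))/2 = (16.0000 + 160000)/2 = 80008.0.
Integral + boundary = 720002.
k=1: B_{2}/(2)! × [f^{(1)}(20) − f^{(1)}(2)] = 1/12 × (32000.0 − 32.0000) = 2664.00.

S_1 ≈ 722666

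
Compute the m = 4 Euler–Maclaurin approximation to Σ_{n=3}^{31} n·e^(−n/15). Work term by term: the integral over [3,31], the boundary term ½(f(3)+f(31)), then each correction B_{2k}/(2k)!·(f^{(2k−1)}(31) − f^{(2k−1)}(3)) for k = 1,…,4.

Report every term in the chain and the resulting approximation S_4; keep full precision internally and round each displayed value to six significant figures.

S_4 ≈ 136.823

Integral: ∫_3^31 x·e^(−x/15) dx = 133.698.
Endpoint term: (f(3) + f(31))/2 = (2.45619 + 3.92482)/2 = 3.19051.
Integral + boundary = 136.889.
k=1: B_{2}/(2)! × [f^{(1)}(31) − f^{(1)}(3)] = 1/12 × (-0.135048 − 0.654985) = -0.0658360.
Running total after k=1: 136.823.
k=2: B_{4}/(4)! × [f^{(3)}(31) − f^{(3)}(3)] = −1/720 × (0.000525185 − 0.0101886) = 1.34215e-05.
Running total after k=2: 136.823.
k=3: B_{6}/(6)! × [f^{(5)}(31) − f^{(5)}(3)] = 1/30240 × (7.33592e-06 − 7.76278e-05) = -2.32447e-09.
Running total after k=3: 136.823.
k=4: B_{8}/(8)! × [f^{(7)}(31) − f^{(7)}(3)] = −1/1209600 × (5.48341e-08 − 4.88768e-07) = 3.58741e-13.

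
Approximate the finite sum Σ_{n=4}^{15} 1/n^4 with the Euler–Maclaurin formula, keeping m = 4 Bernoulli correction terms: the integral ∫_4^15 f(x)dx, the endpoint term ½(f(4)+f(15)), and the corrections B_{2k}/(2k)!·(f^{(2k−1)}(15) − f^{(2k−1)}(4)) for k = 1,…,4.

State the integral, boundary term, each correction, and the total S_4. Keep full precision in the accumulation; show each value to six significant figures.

Integral: ∫_4^15 1/x^4 dx = 0.00510957.
Endpoint term: (f(4) + f(15))/2 = (0.00390625 + 1.97531e-05)/2 = 0.00196300.
Running total after boundary: 0.00707257.
Order-1 term: 1/12 · (-5.26749e-06 − (-0.00390625)) = 0.000325082.
After k=1: 0.00739765.
Order-2 term: −1/720 · (-7.02332e-07 − (-0.00732422)) = -1.01716e-05.
After k=2: 0.00738748.
Order-3 term: 1/30240 · (-1.74803e-07 − (-0.0256348)) = 8.47705e-07.
After k=3: 0.00738833.
Order-4 term: −1/1209600 · (-6.99210e-08 − (-0.144196)) = -1.19209e-07.

S_4 ≈ 0.00738821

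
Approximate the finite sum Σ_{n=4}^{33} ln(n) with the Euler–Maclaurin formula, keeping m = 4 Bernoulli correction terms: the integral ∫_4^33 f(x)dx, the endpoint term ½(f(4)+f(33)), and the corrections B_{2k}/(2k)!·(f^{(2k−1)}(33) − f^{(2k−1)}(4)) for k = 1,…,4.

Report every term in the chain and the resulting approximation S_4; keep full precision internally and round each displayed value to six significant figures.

The integral term ∫_4^33 ln(x) dx = 80.8396.
Boundary: ½(f(4) + f(33)) = ½(1.38629 + 3.49651) = 2.44140.
Running total after boundary: 83.2810.
k=1: B_{2}/(2)! × [f^{(1)}(33) − f^{(1)}(4)] = 1/12 × (0.0303030 − 0.250000) = -0.0183081.
After k=1: 83.2627.
k=2: B_{4}/(4)! × [f^{(3)}(33) − f^{(3)}(4)] = −1/720 × (5.56529e-05 − 0.0312500) = 4.33255e-05.
After k=2: 83.2627.
k=3: B_{6}/(6)! × [f^{(5)}(33) − f^{(5)}(4)] = 1/30240 × (6.13256e-07 − 0.0234375) = -7.75029e-07.
After k=3: 83.2627.
k=4: B_{8}/(8)! × [f^{(7)}(33) − f^{(7)}(4)] = −1/1209600 × (1.68941e-08 − 0.0439453) = 3.63304e-08.

S_4 ≈ 83.2627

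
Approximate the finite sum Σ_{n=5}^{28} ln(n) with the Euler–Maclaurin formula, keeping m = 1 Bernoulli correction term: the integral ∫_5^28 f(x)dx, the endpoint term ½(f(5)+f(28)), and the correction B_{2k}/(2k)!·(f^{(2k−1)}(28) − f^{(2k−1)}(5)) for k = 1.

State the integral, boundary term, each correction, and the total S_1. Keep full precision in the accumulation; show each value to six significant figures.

S_1 ≈ 64.7117

The integral term ∫_5^28 ln(x) dx = 62.2545.
Boundary: ½(f(5) + f(28)) = ½(1.60944 + 3.33220) = 2.47082.
Integral + boundary = 64.7254.
Correction k=1: B_{2}/2! · (f^{(1)}(28) − f^{(1)}(5)) = 1/12 · (0.0357143 − 0.200000) = -0.0136905.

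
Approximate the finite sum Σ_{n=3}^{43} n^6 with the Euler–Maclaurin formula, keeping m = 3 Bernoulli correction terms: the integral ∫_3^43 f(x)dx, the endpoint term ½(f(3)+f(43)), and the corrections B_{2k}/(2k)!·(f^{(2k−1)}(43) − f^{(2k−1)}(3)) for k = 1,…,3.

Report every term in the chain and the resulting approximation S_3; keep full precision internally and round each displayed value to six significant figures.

Integral: ∫_3^43 x^6 dx = 3.88312e+10.
½[f(3) + f(43)] = ½[729.000 + 6.32136e+09] = 3.16068e+09.
Running total after boundary: 4.19919e+10.
Correction k=1: B_{2}/2! · (f^{(1)}(43) − f^{(1)}(3)) = 1/12 · (8.82051e+08 − 1458.00) = 7.35041e+07.
Partial sum through k=1: 4.20654e+10.
Correction k=2: B_{4}/4! · (f^{(3)}(43) − f^{(3)}(3)) = −1/720 · (9.54084e+06 − 3240.00) = -13246.7.
Partial sum through k=2: 4.20654e+10.
Correction k=3: B_{6}/6! · (f^{(5)}(43) − f^{(5)}(3)) = 1/30240 · (30960.0 − 2160.00) = 0.952381.

S_3 ≈ 4.20654e+10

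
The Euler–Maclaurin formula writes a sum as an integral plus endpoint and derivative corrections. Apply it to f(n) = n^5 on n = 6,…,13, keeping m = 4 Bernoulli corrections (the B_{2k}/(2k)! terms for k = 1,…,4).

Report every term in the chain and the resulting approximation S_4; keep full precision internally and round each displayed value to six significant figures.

S_4 ≈ 997576

The integral term ∫_6^13 x^5 dx = 796692.
Boundary: ½(f(6) + f(13)) = ½(7776.00 + 371293) = 189534.
So far: 986227.
k=1: B_{2}/(2)! × [f^{(1)}(13) − f^{(1)}(6)] = 1/12 × (142805 − 6480.00) = 11360.4.
After k=1: 997587.
k=2: B_{4}/(4)! × [f^{(3)}(13) − f^{(3)}(6)] = −1/720 × (10140.0 − 2160.00) = -11.0833.
After k=2: 997576.
k=3: B_{6}/(6)! × [f^{(5)}(13) − f^{(5)}(6)] = 1/30240 × (120.000 − 120.000) = 0.00000.
After k=3: 997576.
k=4: B_{8}/(8)! × [f^{(7)}(13) − f^{(7)}(6)] = −1/1209600 × (0.00000 − 0.00000) = 0.00000.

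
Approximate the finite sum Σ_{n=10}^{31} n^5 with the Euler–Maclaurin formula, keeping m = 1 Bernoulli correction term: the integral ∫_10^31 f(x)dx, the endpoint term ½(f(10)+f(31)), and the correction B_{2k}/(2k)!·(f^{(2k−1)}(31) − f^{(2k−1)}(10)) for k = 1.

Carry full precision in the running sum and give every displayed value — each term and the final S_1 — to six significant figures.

∫_10^31 x^5 dx evaluates to 1.47751e+08.
½[f(10) + f(31)] = ½[100000 + 2.86292e+07] = 1.43646e+07.
Integral + boundary = 1.62115e+08.
k=1: B_{2}/(2)! × [f^{(1)}(31) − f^{(1)}(10)] = 1/12 × (4.61760e+06 − 50000.0) = 380634.

S_1 ≈ 1.62496e+08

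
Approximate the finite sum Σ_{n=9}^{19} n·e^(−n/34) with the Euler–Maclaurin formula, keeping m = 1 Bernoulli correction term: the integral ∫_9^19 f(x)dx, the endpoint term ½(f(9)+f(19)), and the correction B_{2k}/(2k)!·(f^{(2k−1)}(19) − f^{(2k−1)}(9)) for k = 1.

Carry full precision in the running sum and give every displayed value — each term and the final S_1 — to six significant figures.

∫_9^19 x·e^(−x/34) dx evaluates to 91.4546.
½[f(9) + f(19)] = ½[6.90688 + 10.8657] = 8.88632.
Integral + boundary = 100.341.
Correction k=1: B_{2}/2! · (f^{(1)}(19) − f^{(1)}(9)) = 1/12 · (0.252301 − 0.564288) = -0.0259989.

S_1 ≈ 100.315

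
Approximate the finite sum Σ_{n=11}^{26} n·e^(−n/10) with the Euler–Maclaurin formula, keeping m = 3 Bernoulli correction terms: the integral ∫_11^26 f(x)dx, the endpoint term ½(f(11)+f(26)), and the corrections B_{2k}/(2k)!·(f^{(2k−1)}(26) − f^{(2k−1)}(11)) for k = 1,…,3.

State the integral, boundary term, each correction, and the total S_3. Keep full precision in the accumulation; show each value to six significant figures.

The integral term ∫_11^26 x·e^(−x/10) dx = 43.1644.
½[f(11) + f(26)] = ½[3.66158 + 1.93111] = 2.79635.
So far: 45.9608.
k=1: B_{2}/(2)! × [f^{(1)}(26) − f^{(1)}(11)] = 1/12 × (-0.118838 − (-0.0332871)) = -0.00712922.
Partial sum through k=1: 45.9537.
k=2: B_{4}/(4)! × [f^{(3)}(26) − f^{(3)}(11)] = −1/720 × (0.000297094 − 0.00632455) = 8.37147e-06.
Partial sum through k=2: 45.9537.
k=3: B_{6}/(6)! × [f^{(5)}(26) − f^{(5)}(11)] = 1/30240 × (1.78257e-05 − 0.000129820) = -3.70351e-09.

S_3 ≈ 45.9537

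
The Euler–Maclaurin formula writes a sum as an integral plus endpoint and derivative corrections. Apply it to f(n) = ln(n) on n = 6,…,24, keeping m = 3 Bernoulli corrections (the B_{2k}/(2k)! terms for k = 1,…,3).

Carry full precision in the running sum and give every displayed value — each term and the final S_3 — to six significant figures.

S_3 ≈ 49.9972

Integral: ∫_6^24 ln(x) dx = 47.5227.
Endpoint term: (f(6) + f(24))/2 = (1.79176 + 3.17805)/2 = 2.48491.
Integral + boundary = 50.0076.
Correction k=1: B_{2}/2! · (f^{(1)}(24) − f^{(1)}(6)) = 1/12 · (0.0416667 − 0.166667) = -0.0104167.
After k=1: 49.9972.
Correction k=2: B_{4}/4! · (f^{(3)}(24) − f^{(3)}(6)) = −1/720 · (0.000144676 − 0.00925926) = 1.26591e-05.
After k=2: 49.9972.
Correction k=3: B_{6}/6! · (f^{(5)}(24) − f^{(5)}(6)) = 1/30240 · (3.01408e-06 − 0.00308642) = -1.01964e-07.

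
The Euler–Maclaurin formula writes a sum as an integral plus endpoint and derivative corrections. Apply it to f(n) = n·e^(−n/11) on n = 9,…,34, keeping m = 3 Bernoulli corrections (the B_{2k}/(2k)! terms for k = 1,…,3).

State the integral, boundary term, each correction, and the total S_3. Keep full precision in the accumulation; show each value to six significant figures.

Integral: ∫_9^34 x·e^(−x/11) dx = 74.5683.
Boundary: ½(f(9) + f(34)) = ½(3.97110 + 1.54566) = 2.75838.
Integral + boundary = 77.3267.
k=1: B_{2}/(2)! × [f^{(1)}(34) − f^{(1)}(9)] = 1/12 × (-0.0950540 − 0.0802242) = -0.0146065.
Partial sum through k=1: 77.3121.
k=2: B_{4}/(4)! × [f^{(3)}(34) − f^{(3)}(9)] = −1/720 × (-3.41552e-05 − 0.00795612) = 1.10976e-05.
Partial sum through k=2: 77.3121.
k=3: B_{6}/(6)! × [f^{(5)}(34) − f^{(5)}(9)] = 1/30240 × (5.92777e-06 − 0.000126027) = -3.97153e-09.

S_3 ≈ 77.3121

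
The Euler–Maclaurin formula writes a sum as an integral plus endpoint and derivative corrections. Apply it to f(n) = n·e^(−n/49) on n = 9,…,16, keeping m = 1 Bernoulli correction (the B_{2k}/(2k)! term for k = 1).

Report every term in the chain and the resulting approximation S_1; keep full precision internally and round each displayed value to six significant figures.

∫_9^16 x·e^(−x/49) dx evaluates to 67.4037.
½[f(9) + f(16)] = ½[7.48987 + 11.5428] = 9.51631.
Integral + boundary = 76.9200.
k=1: B_{2}/(2)! × [f^{(1)}(16) − f^{(1)}(9)] = 1/12 × (0.485856 − 0.679353) = -0.0161248.

S_1 ≈ 76.9039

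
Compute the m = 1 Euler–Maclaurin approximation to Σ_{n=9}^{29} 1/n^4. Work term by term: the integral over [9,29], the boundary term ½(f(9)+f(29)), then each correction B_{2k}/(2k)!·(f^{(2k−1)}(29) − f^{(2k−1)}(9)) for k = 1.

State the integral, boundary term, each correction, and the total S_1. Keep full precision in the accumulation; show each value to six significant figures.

The integral term ∫_9^29 1/x^4 dx = 0.000443580.
Boundary: ½(f(9) + f(29)) = ½(0.000152416 + 1.41387e-06) = 7.69148e-05.
Integral + boundary = 0.000520495.
Correction k=1: B_{2}/2! · (f^{(1)}(29) − f^{(1)}(9)) = 1/12 · (-1.95016e-07 − (-6.77404e-05)) = 5.62878e-06.

S_1 ≈ 0.000526124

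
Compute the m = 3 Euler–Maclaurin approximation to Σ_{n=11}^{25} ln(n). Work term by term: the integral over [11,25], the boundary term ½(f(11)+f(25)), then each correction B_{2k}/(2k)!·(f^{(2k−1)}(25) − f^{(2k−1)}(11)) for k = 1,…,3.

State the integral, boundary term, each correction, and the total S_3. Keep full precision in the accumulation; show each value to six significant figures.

The integral term ∫_11^25 ln(x) dx = 40.0950.
Endpoint term: (f(11) + f(25))/2 = (2.39790 + 3.21888)/2 = 2.80839.
So far: 42.9034.
Correction k=1: B_{2}/2! · (f^{(1)}(25) − f^{(1)}(11)) = 1/12 · (0.0400000 − 0.0909091) = -0.00424242.
Partial sum through k=1: 42.8992.
Correction k=2: B_{4}/4! · (f^{(3)}(25) − f^{(3)}(11)) = −1/720 · (0.000128000 − 0.00150263) = 1.90921e-06.
Partial sum through k=2: 42.8992.
Correction k=3: B_{6}/6! · (f^{(5)}(25) − f^{(5)}(11)) = 1/30240 · (2.45760e-06 − 0.000149021) = -4.84668e-09.

S_3 ≈ 42.8992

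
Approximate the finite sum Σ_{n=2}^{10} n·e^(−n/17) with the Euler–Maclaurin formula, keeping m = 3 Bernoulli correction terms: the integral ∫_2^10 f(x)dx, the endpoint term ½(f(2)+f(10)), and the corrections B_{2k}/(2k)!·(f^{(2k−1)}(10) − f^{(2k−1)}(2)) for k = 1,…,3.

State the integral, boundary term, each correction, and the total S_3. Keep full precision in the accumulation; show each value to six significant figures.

The integral term ∫_2^10 x·e^(−x/17) dx = 32.2645.
Boundary: ½(f(2) + f(10)) = ½(1.77802 + 5.55306) = 3.66554.
Running total after boundary: 35.9301.
k=1: B_{2}/(2)! × [f^{(1)}(10) − f^{(1)}(2)] = 1/12 × (0.228656 − 0.784420) = -0.0463137.
Running total after k=1: 35.8838.
k=2: B_{4}/(4)! × [f^{(3)}(10) − f^{(3)}(2)] = −1/720 × (0.00463415 − 0.00886657) = 5.87837e-06.
Running total after k=2: 35.8838.
k=3: B_{6}/(6)! × [f^{(5)}(10) − f^{(5)}(2)] = 1/30240 × (2.93325e-05 − 5.19685e-05) = -7.48544e-10.

S_3 ≈ 35.8838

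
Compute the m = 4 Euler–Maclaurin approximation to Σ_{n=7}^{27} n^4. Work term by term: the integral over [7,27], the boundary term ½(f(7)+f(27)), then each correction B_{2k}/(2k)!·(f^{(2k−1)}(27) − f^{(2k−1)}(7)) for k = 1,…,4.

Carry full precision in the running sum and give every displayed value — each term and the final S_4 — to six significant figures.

S_4 ≈ 3.13979e+06

Integral: ∫_7^27 x^4 dx = 2.86642e+06.
Endpoint term: (f(7) + f(27))/2 = (2401.00 + 531441)/2 = 266921.
So far: 3.13334e+06.
Order-1 term: 1/12 · (78732.0 − 1372.00) = 6446.67.
Running total after k=1: 3.13979e+06.
Order-2 term: −1/720 · (648.000 − 168.000) = -0.666667.
Running total after k=2: 3.13979e+06.
Order-3 term: 1/30240 · (0.00000 − 0.00000) = 0.00000.
Running total after k=3: 3.13979e+06.
Order-4 term: −1/1209600 · (0.00000 − 0.00000) = 0.00000.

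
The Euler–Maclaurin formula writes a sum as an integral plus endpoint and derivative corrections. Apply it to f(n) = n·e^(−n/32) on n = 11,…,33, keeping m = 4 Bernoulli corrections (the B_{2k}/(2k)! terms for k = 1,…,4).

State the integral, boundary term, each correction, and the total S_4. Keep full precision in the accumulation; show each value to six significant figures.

Integral: ∫_11^33 x·e^(−x/32) dx = 234.083.
½[f(11) + f(33)] = ½[7.80017 + 11.7665] = 9.78334.
Integral + boundary = 243.867.
Correction k=1: B_{2}/2! · (f^{(1)}(33) − f^{(1)}(11)) = 1/12 · (-0.0111425 − 0.465351) = -0.0397078.
Running total after k=1: 243.827.
Correction k=2: B_{4}/4! · (f^{(3)}(33) − f^{(3)}(11)) = −1/720 · (0.000685527 − 0.00183942) = 1.60263e-06.
Running total after k=2: 243.827.
Correction k=3: B_{6}/6! · (f^{(5)}(33) − f^{(5)}(11)) = 1/30240 · (1.34955e-06 − 3.14882e-06) = -5.94998e-11.
Running total after k=3: 243.827.
Correction k=4: B_{8}/8! · (f^{(7)}(33) − f^{(7)}(11)) = −1/1209600 · (1.98206e-09 − 4.39583e-09) = 1.99551e-15.

S_4 ≈ 243.827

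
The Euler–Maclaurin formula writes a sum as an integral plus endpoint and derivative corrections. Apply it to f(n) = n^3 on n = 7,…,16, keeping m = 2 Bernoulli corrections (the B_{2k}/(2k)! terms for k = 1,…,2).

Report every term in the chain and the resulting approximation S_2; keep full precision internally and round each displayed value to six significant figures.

The integral term ∫_7^16 x^3 dx = 15783.8.
Endpoint term: (f(7) + f(16))/2 = (343.000 + 4096.00)/2 = 2219.50.
So far: 18003.2.
k=1: B_{2}/(2)! × [f^{(1)}(16) − f^{(1)}(7)] = 1/12 × (768.000 − 147.000) = 51.7500.
After k=1: 18055.0.
k=2: B_{4}/(4)! × [f^{(3)}(16) − f^{(3)}(7)] = −1/720 × (6.00000 − 6.00000) = 0.00000.

S_2 ≈ 18055.0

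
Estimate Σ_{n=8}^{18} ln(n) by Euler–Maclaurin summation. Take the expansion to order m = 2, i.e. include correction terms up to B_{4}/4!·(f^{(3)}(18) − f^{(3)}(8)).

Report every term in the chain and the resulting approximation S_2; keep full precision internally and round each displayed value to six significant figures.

The integral term ∫_8^18 ln(x) dx = 25.3912.
½[f(8) + f(18)] = ½[2.07944 + 2.89037] = 2.48491.
So far: 27.8761.
k=1: B_{2}/(2)! × [f^{(1)}(18) − f^{(1)}(8)] = 1/12 × (0.0555556 − 0.125000) = -0.00578704.
After k=1: 27.8703.
k=2: B_{4}/(4)! × [f^{(3)}(18) − f^{(3)}(8)] = −1/720 × (0.000342936 − 0.00390625) = 4.94905e-06.

S_2 ≈ 27.8703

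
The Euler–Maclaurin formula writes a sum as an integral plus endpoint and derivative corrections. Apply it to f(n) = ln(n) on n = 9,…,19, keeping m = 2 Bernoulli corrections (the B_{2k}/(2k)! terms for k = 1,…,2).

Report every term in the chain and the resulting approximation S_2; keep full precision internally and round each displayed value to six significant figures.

Integral: ∫_9^19 ln(x) dx = 26.1693.
Endpoint term: (f(9) + f(19))/2 = (2.19722 + 2.94444)/2 = 2.57083.
Running total after boundary: 28.7402.
Correction k=1: B_{2}/2! · (f^{(1)}(19) − f^{(1)}(9)) = 1/12 · (0.0526316 − 0.111111) = -0.00487329.
Partial sum through k=1: 28.7353.
Correction k=2: B_{4}/4! · (f^{(3)}(19) − f^{(3)}(9)) = −1/720 · (0.000291588 − 0.00274348) = 3.40541e-06.

S_2 ≈ 28.7353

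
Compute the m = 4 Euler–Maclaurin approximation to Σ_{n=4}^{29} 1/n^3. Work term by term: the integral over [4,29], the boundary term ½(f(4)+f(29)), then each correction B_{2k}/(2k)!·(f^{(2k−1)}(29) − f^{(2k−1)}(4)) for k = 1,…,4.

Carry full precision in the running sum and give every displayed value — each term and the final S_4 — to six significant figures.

S_4 ≈ 0.0394455

Integral: ∫_4^29 1/x^3 dx = 0.0306555.
Endpoint term: (f(4) + f(29))/2 = (0.0156250 + 4.10021e-05)/2 = 0.00783300.
Integral + boundary = 0.0384885.
Order-1 term: 1/12 · (-4.24160e-06 − (-0.0117188)) = 0.000976209.
Running total after k=1: 0.0394647.
Order-2 term: −1/720 · (-1.00870e-07 − (-0.0146484)) = -2.03449e-05.
Running total after k=2: 0.0394443.
Order-3 term: 1/30240 · (-5.03752e-09 − (-0.0384521)) = 1.27157e-06.
Running total after k=3: 0.0394456.
Order-4 term: −1/1209600 · (-4.31274e-10 − (-0.173035)) = -1.43051e-07.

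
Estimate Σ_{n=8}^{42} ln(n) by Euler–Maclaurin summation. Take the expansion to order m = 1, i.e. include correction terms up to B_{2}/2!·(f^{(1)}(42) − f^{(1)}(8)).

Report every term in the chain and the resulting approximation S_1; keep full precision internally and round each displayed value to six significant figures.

S_1 ≈ 109.247

∫_8^42 ln(x) dx evaluates to 106.347.
Boundary: ½(f(8) + f(42)) = ½(2.07944 + 3.73767) = 2.90856.
Integral + boundary = 109.255.
k=1: B_{2}/(2)! × [f^{(1)}(42) − f^{(1)}(8)] = 1/12 × (0.0238095 − 0.125000) = -0.00843254.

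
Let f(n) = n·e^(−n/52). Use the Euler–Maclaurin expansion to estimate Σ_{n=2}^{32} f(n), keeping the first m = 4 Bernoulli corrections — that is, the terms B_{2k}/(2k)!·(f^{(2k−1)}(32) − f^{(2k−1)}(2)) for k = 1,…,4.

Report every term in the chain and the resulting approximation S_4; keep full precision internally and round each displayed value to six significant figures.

S_4 ≈ 350.989

The integral term ∫_2^32 x·e^(−x/52) dx = 341.439.
Endpoint term: (f(2) + f(32))/2 = (1.92454 + 17.2939)/2 = 9.60920.
Integral + boundary = 351.048.
Order-1 term: 1/12 · (0.207859 − 0.925258) = -0.0597833.
Running total after k=1: 350.989.
Order-2 term: −1/720 · (0.000476599 − 0.00105392) = 8.01832e-07.
Running total after k=2: 350.989.
Order-3 term: 1/30240 · (3.24086e-07 − 6.52979e-07) = -1.08761e-11.
Running total after k=3: 350.989.
Order-4 term: −1/1209600 · (1.74525e-10 − 3.38830e-10) = 1.35834e-16.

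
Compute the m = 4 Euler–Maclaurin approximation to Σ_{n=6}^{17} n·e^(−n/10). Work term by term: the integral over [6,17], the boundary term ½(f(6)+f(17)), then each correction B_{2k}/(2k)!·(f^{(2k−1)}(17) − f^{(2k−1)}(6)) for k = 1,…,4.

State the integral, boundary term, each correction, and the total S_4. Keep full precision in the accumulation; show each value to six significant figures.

S_4 ≈ 41.6556

The integral term ∫_6^17 x·e^(−x/10) dx = 38.4853.
Endpoint term: (f(6) + f(17))/2 = (3.29287 + 3.10562)/2 = 3.19924.
So far: 41.6846.
k=1: B_{2}/(2)! × [f^{(1)}(17) − f^{(1)}(6)] = 1/12 × (-0.127878 − 0.219525) = -0.0289503.
Partial sum through k=1: 41.6556.
k=2: B_{4}/(4)! × [f^{(3)}(17) − f^{(3)}(6)] = −1/720 × (0.00237489 − 0.0131715) = 1.49953e-05.
Partial sum through k=2: 41.6556.
k=3: B_{6}/(6)! × [f^{(5)}(17) − f^{(5)}(6)] = 1/30240 × (6.02856e-05 − 0.000241477) = -5.99178e-09.
Partial sum through k=3: 41.6556.
k=4: B_{8}/(8)! × [f^{(7)}(17) − f^{(7)}(6)] = −1/1209600 × (9.68223e-07 − 3.51239e-06) = 2.10332e-12.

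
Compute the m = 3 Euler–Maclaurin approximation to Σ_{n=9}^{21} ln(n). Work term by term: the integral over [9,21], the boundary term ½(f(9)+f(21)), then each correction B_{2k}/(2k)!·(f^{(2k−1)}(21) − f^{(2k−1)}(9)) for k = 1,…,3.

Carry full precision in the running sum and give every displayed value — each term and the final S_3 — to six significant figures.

∫_9^21 ln(x) dx evaluates to 32.1599.
Endpoint term: (f(9) + f(21))/2 = (2.19722 + 3.04452)/2 = 2.62087.
Running total after boundary: 34.7808.
Order-1 term: 1/12 · (0.0476190 − 0.111111) = -0.00529101.
After k=1: 34.7755.
Order-2 term: −1/720 · (0.000215959 − 0.00274348) = 3.51045e-06.
After k=2: 34.7755.
Order-3 term: 1/30240 · (5.87645e-06 − 0.000406442) = -1.32462e-08.

S_3 ≈ 34.7755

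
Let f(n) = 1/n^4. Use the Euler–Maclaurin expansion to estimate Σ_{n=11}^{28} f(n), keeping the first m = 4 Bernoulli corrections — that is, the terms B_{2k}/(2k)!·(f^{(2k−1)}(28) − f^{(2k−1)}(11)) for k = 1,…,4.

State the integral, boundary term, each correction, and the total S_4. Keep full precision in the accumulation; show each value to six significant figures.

∫_11^28 1/x^4 dx evaluates to 0.000235254.
Endpoint term: (f(11) + f(28))/2 = (6.83013e-05 + 1.62693e-06)/2 = 3.49641e-05.
So far: 0.000270218.
k=1: B_{2}/(2)! × [f^{(1)}(28) − f^{(1)}(11)] = 1/12 × (-2.32418e-07 − (-2.48369e-05)) = 2.05037e-06.
Running total after k=1: 0.000272268.
k=2: B_{4}/(4)! × [f^{(3)}(28) − f^{(3)}(11)] = −1/720 × (-8.89355e-09 − (-6.15790e-06)) = -8.54028e-09.
Running total after k=2: 0.000272260.
k=3: B_{6}/(6)! × [f^{(5)}(28) − f^{(5)}(11)] = 1/30240 × (-6.35253e-10 − (-2.84994e-06)) = 9.42229e-11.
Running total after k=3: 0.000272260.
k=4: B_{8}/(8)! × [f^{(7)}(28) − f^{(7)}(11)] = −1/1209600 × (-7.29245e-11 − (-2.11979e-06)) = -1.75241e-12.

S_4 ≈ 0.000272260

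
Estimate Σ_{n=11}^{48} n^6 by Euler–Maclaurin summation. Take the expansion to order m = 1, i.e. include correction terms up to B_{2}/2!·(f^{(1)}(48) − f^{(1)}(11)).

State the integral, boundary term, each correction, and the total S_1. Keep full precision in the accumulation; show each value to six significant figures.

∫_11^48 x^6 dx evaluates to 8.38641e+10.
½[f(11) + f(48)] = ½[1.77156e+06 + 1.22306e+10] = 6.11618e+09.
Running total after boundary: 8.99803e+10.
Order-1 term: 1/12 · (1.52882e+09 − 966306) = 1.27321e+08.

S_1 ≈ 9.01076e+10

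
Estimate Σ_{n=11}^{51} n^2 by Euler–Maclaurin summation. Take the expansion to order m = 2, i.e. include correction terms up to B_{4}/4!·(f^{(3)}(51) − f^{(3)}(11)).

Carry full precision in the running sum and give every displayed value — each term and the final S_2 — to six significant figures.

S_2 ≈ 45141.0

∫_11^51 x^2 dx evaluates to 43773.3.
Boundary: ½(f(11) + f(51)) = ½(121.000 + 2601.00) = 1361.00.
So far: 45134.3.
Correction k=1: B_{2}/2! · (f^{(1)}(51) − f^{(1)}(11)) = 1/12 · (102.000 − 22.0000) = 6.66667.
Running total after k=1: 45141.0.
Correction k=2: B_{4}/4! · (f^{(3)}(51) − f^{(3)}(11)) = −1/720 · (0.00000 − 0.00000) = 0.00000.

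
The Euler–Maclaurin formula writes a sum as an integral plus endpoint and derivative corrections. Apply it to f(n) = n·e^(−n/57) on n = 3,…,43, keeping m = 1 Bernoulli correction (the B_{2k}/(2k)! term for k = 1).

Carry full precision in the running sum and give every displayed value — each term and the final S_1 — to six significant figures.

S_1 ≈ 575.418

The integral term ∫_3^43 x·e^(−x/57) dx = 563.949.
½[f(3) + f(43)] = ½[2.84619 + 20.2229] = 11.5345.
Running total after boundary: 575.483.
Order-1 term: 1/12 · (0.115512 − 0.898796) = -0.0652737.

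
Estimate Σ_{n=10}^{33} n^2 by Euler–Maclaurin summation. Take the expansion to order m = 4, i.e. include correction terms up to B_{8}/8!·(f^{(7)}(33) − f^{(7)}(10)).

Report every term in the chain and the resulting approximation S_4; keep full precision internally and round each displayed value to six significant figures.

∫_10^33 x^2 dx evaluates to 11645.7.
Boundary: ½(f(10) + f(33)) = ½(100.000 + 1089.00) = 594.500.
Integral + boundary = 12240.2.
Correction k=1: B_{2}/2! · (f^{(1)}(33) − f^{(1)}(10)) = 1/12 · (66.0000 − 20.0000) = 3.83333.
After k=1: 12244.0.
Correction k=2: B_{4}/4! · (f^{(3)}(33) − f^{(3)}(10)) = −1/720 · (0.00000 − 0.00000) = 0.00000.
After k=2: 12244.0.
Correction k=3: B_{6}/6! · (f^{(5)}(33) − f^{(5)}(10)) = 1/30240 · (0.00000 − 0.00000) = 0.00000.
After k=3: 12244.0.
Correction k=4: B_{8}/8! · (f^{(7)}(33) − f^{(7)}(10)) = −1/1209600 · (0.00000 − 0.00000) = 0.00000.

S_4 ≈ 12244.0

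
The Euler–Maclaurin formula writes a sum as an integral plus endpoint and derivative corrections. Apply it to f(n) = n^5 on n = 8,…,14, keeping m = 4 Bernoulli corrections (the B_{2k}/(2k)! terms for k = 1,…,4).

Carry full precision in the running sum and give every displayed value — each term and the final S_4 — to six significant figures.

S_4 ≈ 1.51082e+06

The integral term ∫_8^14 x^5 dx = 1.21123e+06.
Endpoint term: (f(8) + f(14))/2 = (32768.0 + 537824)/2 = 285296.
So far: 1.49653e+06.
Correction k=1: B_{2}/2! · (f^{(1)}(14) − f^{(1)}(8)) = 1/12 · (192080 − 20480.0) = 14300.0.
Running total after k=1: 1.51083e+06.
Correction k=2: B_{4}/4! · (f^{(3)}(14) − f^{(3)}(8)) = −1/720 · (11760.0 − 3840.00) = -11.0000.
Running total after k=2: 1.51082e+06.
Correction k=3: B_{6}/6! · (f^{(5)}(14) − f^{(5)}(8)) = 1/30240 · (120.000 − 120.000) = 0.00000.
Running total after k=3: 1.51082e+06.
Correction k=4: B_{8}/8! · (f^{(7)}(14) − f^{(7)}(8)) = −1/1209600 · (0.00000 − 0.00000) = 0.00000.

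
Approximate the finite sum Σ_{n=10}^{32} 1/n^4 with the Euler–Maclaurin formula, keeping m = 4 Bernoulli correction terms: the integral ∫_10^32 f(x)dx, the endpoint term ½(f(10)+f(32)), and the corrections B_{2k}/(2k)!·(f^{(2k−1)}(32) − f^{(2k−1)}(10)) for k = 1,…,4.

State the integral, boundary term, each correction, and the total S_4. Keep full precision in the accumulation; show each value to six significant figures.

S_4 ≈ 0.000376945

∫_10^32 1/x^4 dx evaluates to 0.000323161.
Boundary: ½(f(10) + f(32)) = ½(0.000100000 + 9.53674e-07) = 5.04768e-05.
Running total after boundary: 0.000373638.
k=1: B_{2}/(2)! × [f^{(1)}(32) − f^{(1)}(10)] = 1/12 × (-1.19209e-07 − (-4.00000e-05)) = 3.32340e-06.
Running total after k=1: 0.000376961.
k=2: B_{4}/(4)! × [f^{(3)}(32) − f^{(3)}(10)] = −1/720 × (-3.49246e-09 − (-1.20000e-05)) = -1.66618e-08.
Running total after k=2: 0.000376944.
k=3: B_{6}/(6)! × [f^{(5)}(32) − f^{(5)}(10)] = 1/30240 × (-1.90994e-10 − (-6.72000e-06)) = 2.22216e-10.
Running total after k=3: 0.000376945.
k=4: B_{8}/(8)! × [f^{(7)}(32) − f^{(7)}(10)] = −1/1209600 × (-1.67866e-11 − (-6.04800e-06)) = -4.99999e-12.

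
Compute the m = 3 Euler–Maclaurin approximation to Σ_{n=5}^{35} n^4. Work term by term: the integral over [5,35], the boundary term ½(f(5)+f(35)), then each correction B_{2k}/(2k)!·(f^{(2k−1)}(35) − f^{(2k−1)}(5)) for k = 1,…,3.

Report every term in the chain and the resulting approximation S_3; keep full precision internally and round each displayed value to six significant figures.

Integral: ∫_5^35 x^4 dx = 1.05038e+07.
Endpoint term: (f(5) + f(35))/2 = (625.000 + 1.50062e+06)/2 = 750625.
Integral + boundary = 1.12544e+07.
Correction k=1: B_{2}/2! · (f^{(1)}(35) − f^{(1)}(5)) = 1/12 · (171500 − 500.000) = 14250.0.
Partial sum through k=1: 1.12686e+07.
Correction k=2: B_{4}/4! · (f^{(3)}(35) − f^{(3)}(5)) = −1/720 · (840.000 − 120.000) = -1.00000.
Partial sum through k=2: 1.12686e+07.
Correction k=3: B_{6}/6! · (f^{(5)}(35) − f^{(5)}(5)) = 1/30240 · (0.00000 − 0.00000) = 0.00000.

S_3 ≈ 1.12686e+07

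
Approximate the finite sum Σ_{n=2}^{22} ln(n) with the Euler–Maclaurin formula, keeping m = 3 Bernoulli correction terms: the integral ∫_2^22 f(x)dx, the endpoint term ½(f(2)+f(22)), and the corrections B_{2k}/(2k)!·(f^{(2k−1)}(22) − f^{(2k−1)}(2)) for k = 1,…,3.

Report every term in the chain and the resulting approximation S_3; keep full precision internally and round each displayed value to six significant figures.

S_3 ≈ 48.4712

∫_2^22 ln(x) dx evaluates to 46.6166.
Boundary: ½(f(2) + f(22)) = ½(0.693147 + 3.09104) = 1.89209.
Running total after boundary: 48.5087.
Correction k=1: B_{2}/2! · (f^{(1)}(22) − f^{(1)}(2)) = 1/12 · (0.0454545 − 0.500000) = -0.0378788.
Partial sum through k=1: 48.4709.
Correction k=2: B_{4}/4! · (f^{(3)}(22) − f^{(3)}(2)) = −1/720 · (0.000187829 − 0.250000) = 0.000346961.
Partial sum through k=2: 48.4712.
Correction k=3: B_{6}/6! · (f^{(5)}(22) − f^{(5)}(2)) = 1/30240 · (4.65691e-06 − 0.750000) = -2.48014e-05.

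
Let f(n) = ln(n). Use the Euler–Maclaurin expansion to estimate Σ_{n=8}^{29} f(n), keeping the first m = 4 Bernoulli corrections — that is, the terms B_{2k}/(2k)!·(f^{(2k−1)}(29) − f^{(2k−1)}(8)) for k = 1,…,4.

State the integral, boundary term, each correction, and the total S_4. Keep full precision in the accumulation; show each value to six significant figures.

S_4 ≈ 62.7319

∫_8^29 ln(x) dx evaluates to 60.0160.
½[f(8) + f(29)] = ½[2.07944 + 3.36730] = 2.72337.
Running total after boundary: 62.7394.
k=1: B_{2}/(2)! × [f^{(1)}(29) − f^{(1)}(8)] = 1/12 × (0.0344828 − 0.125000) = -0.00754310.
After k=1: 62.7319.
k=2: B_{4}/(4)! × [f^{(3)}(29) − f^{(3)}(8)] = −1/720 × (8.20042e-05 − 0.00390625) = 5.31145e-06.
After k=2: 62.7319.
k=3: B_{6}/(6)! × [f^{(5)}(29) − f^{(5)}(8)] = 1/30240 × (1.17010e-06 − 0.000732422) = -2.41816e-08.
After k=3: 62.7319.
k=4: B_{8}/(8)! × [f^{(7)}(29) − f^{(7)}(8)] = −1/1209600 × (4.17394e-08 − 0.000343323) = 2.83797e-10.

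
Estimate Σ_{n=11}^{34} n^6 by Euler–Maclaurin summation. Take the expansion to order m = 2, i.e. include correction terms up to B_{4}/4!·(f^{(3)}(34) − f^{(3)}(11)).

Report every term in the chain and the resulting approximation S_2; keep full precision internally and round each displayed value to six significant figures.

Integral: ∫_11^34 x^6 dx = 7.50055e+09.
½[f(11) + f(34)] = ½[1.77156e+06 + 1.54480e+09] = 7.73288e+08.
Integral + boundary = 8.27384e+09.
Correction k=1: B_{2}/2! · (f^{(1)}(34) − f^{(1)}(11)) = 1/12 · (2.72613e+08 − 966306) = 2.26372e+07.
Partial sum through k=1: 8.29648e+09.
Correction k=2: B_{4}/4! · (f^{(3)}(34) − f^{(3)}(11)) = −1/720 · (4.71648e+06 − 159720) = -6328.83.

S_2 ≈ 8.29647e+09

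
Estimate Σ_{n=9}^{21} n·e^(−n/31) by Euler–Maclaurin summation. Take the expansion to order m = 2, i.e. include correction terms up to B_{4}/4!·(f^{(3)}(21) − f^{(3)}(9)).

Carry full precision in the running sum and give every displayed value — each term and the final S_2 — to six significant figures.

∫_9^21 x·e^(−x/31) dx evaluates to 108.771.
Endpoint term: (f(9) + f(21))/2 = (6.73220 + 10.6664)/2 = 8.69932.
So far: 117.470.
Correction k=1: B_{2}/2! · (f^{(1)}(21) − f^{(1)}(9)) = 1/12 · (0.163847 − 0.530854) = -0.0305839.
After k=1: 117.439.
Correction k=2: B_{4}/4! · (f^{(3)}(21) − f^{(3)}(9)) = −1/720 · (0.00122757 − 0.00210916) = 1.22442e-06.

S_2 ≈ 117.439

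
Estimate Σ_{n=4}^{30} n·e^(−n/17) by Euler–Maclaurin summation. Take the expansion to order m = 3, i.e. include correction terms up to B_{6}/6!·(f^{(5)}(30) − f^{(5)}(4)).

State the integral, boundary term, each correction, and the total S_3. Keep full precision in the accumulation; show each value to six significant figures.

The integral term ∫_4^30 x·e^(−x/17) dx = 145.332.
½[f(4) + f(30)] = ½[3.16135 + 5.13711] = 4.14923.
So far: 149.482.
Correction k=1: B_{2}/2! · (f^{(1)}(30) − f^{(1)}(4)) = 1/12 · (-0.130946 − 0.604376) = -0.0612769.
Partial sum through k=1: 149.420.
Correction k=2: B_{4}/4! · (f^{(3)}(30) − f^{(3)}(4)) = −1/720 · (0.000731932 − 0.00756074) = 9.48445e-06.
Partial sum through k=2: 149.420.
Correction k=3: B_{6}/6! · (f^{(5)}(30) − f^{(5)}(4)) = 1/30240 · (6.63309e-06 − 4.50872e-05) = -1.27163e-09.

S_3 ≈ 149.420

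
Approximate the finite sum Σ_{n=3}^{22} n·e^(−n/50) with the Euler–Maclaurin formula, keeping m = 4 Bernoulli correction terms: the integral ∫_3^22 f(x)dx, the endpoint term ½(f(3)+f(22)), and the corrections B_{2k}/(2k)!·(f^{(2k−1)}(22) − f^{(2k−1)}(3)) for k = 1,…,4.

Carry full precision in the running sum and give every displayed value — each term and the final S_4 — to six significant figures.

S_4 ≈ 185.598

∫_3^22 x·e^(−x/50) dx evaluates to 177.145.
½[f(3) + f(22)] = ½[2.82529 + 14.1688] = 8.49705.
Running total after boundary: 185.642.
Correction k=1: B_{2}/2! · (f^{(1)}(22) − f^{(1)}(3)) = 1/12 · (0.360660 − 0.885259) = -0.0437165.
Running total after k=1: 185.598.
Correction k=2: B_{4}/4! · (f^{(3)}(22) − f^{(3)}(3)) = −1/720 · (0.000659493 − 0.00110752) = 6.22252e-07.
Running total after k=2: 185.598.
Correction k=3: B_{6}/6! · (f^{(5)}(22) − f^{(5)}(3)) = 1/30240 · (4.69889e-07 − 7.44371e-07) = -9.07678e-12.
Running total after k=3: 185.598.
Correction k=4: B_{8}/8! · (f^{(7)}(22) − f^{(7)}(3)) = −1/1209600 · (2.70392e-10 − 4.18294e-10) = 1.22273e-16.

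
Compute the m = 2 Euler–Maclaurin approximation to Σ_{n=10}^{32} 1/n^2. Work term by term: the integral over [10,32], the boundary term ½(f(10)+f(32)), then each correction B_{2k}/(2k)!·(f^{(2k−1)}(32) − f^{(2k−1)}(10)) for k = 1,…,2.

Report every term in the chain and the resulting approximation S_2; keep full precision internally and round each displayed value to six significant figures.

The integral term ∫_10^32 1/x^2 dx = 0.0687500.
½[f(10) + f(32)] = ½[0.0100000 + 0.000976562] = 0.00548828.
Integral + boundary = 0.0742383.
k=1: B_{2}/(2)! × [f^{(1)}(32) − f^{(1)}(10)] = 1/12 × (-6.10352e-05 − (-0.00200000)) = 0.000161580.
Partial sum through k=1: 0.0743999.
k=2: B_{4}/(4)! × [f^{(3)}(32) − f^{(3)}(10)] = −1/720 × (-7.15256e-07 − (-0.000240000)) = -3.32340e-07.

S_2 ≈ 0.0743995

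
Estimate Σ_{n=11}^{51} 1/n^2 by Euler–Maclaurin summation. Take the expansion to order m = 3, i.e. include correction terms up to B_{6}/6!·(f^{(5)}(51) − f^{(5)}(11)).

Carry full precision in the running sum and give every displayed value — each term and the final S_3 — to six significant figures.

S_3 ≈ 0.0757495

The integral term ∫_11^51 1/x^2 dx = 0.0713012.
Endpoint term: (f(11) + f(51))/2 = (0.00826446 + 0.000384468)/2 = 0.00432447.
Integral + boundary = 0.0756257.
Order-1 term: 1/12 · (-1.50772e-05 − (-0.00150263)) = 0.000123963.
Partial sum through k=1: 0.0757497.
Order-2 term: −1/720 · (-6.95601e-08 − (-0.000149021)) = -2.06877e-07.
Partial sum through k=2: 0.0757495.
Order-3 term: 1/30240 · (-8.02308e-10 − (-3.69474e-05)) = 1.22178e-09.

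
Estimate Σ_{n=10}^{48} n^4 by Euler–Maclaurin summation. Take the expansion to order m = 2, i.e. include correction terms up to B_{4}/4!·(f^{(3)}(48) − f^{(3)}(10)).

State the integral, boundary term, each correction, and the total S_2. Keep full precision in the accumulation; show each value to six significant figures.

S_2 ≈ 5.36365e+07

Integral: ∫_10^48 x^4 dx = 5.09408e+07.
Boundary: ½(f(10) + f(48)) = ½(10000.0 + 5.30842e+06) = 2.65921e+06.
Integral + boundary = 5.36000e+07.
Order-1 term: 1/12 · (442368 − 4000.00) = 36530.7.
After k=1: 5.36365e+07.
Order-2 term: −1/720 · (1152.00 − 240.000) = -1.26667.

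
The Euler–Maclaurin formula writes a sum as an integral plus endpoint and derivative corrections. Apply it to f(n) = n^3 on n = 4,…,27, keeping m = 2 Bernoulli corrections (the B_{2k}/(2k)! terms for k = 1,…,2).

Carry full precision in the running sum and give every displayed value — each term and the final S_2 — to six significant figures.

∫_4^27 x^3 dx evaluates to 132796.
½[f(4) + f(27)] = ½[64.0000 + 19683.0] = 9873.50.
Running total after boundary: 142670.
Correction k=1: B_{2}/2! · (f^{(1)}(27) − f^{(1)}(4)) = 1/12 · (2187.00 − 48.0000) = 178.250.
Partial sum through k=1: 142848.
Correction k=2: B_{4}/4! · (f^{(3)}(27) − f^{(3)}(4)) = −1/720 · (6.00000 − 6.00000) = 0.00000.

S_2 ≈ 142848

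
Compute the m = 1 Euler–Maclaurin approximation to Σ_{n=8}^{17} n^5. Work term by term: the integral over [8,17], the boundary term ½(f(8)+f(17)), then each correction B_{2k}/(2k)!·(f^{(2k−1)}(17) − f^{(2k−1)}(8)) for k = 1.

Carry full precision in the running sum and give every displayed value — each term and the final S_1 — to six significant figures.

Integral: ∫_8^17 x^5 dx = 3.97924e+06.
Boundary: ½(f(8) + f(17)) = ½(32768.0 + 1.41986e+06) = 726312.
Integral + boundary = 4.70555e+06.
Order-1 term: 1/12 · (417605 − 20480.0) = 33093.8.

S_1 ≈ 4.73864e+06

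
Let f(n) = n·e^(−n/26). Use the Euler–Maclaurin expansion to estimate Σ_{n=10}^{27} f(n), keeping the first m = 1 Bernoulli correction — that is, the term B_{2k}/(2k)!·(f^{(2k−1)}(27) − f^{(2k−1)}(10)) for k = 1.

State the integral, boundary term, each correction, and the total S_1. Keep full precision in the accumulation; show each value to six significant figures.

S_1 ≈ 157.483

Integral: ∫_10^27 x·e^(−x/26) dx = 149.336.
Endpoint term: (f(10) + f(27))/2 = (6.80712 + 9.55797)/2 = 8.18255.
So far: 157.519.
Order-1 term: 1/12 · (-0.0136153 − 0.418900) = -0.0360429.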